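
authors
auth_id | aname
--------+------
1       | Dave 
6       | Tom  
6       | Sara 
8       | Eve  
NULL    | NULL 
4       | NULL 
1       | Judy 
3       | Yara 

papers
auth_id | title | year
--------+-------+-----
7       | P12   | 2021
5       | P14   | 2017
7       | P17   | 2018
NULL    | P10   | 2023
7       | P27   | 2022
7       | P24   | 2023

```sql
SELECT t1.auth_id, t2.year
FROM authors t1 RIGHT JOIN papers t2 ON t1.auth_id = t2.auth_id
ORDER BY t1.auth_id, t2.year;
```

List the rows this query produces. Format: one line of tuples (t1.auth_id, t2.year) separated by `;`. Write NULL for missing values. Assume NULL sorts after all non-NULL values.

RIGHT JOIN keeps every row from `papers`; unmatched rows get NULL for `authors`'s columns.
Matching on t1.auth_id = t2.auth_id. A NULL in a compared column never satisfies the condition.
Matched pairs: 0; unmatched t2 rows kept: 6.

(NULL, 2017); (NULL, 2018); (NULL, 2021); (NULL, 2022); (NULL, 2023); (NULL, 2023)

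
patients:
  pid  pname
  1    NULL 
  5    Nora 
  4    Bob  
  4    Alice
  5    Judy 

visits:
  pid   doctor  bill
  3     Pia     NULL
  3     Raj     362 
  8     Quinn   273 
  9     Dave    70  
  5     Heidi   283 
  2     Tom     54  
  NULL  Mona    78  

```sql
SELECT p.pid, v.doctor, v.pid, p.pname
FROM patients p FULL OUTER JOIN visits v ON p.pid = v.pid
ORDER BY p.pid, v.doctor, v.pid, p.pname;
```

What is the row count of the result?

11

FULL OUTER JOIN keeps every row from both sides; unmatched rows get NULL for the other side's columns.
Matching on p.pid = v.pid. A NULL in a compared column never satisfies the condition.
- p[0] pid=1 → no match; kept with NULLs on the v side.
- p[1] pid=5 → 1 match(es) in v → 1 row(s).
- p[2] pid=4 → no match; kept with NULLs on the v side.
- p[3] pid=4 → no match; kept with NULLs on the v side.
- p[4] pid=5 → 1 match(es) in v → 1 row(s).
- 6 row(s) from v found no p partner → padded with NULL.
Total: 2 matched + 9 padded = 11 rows.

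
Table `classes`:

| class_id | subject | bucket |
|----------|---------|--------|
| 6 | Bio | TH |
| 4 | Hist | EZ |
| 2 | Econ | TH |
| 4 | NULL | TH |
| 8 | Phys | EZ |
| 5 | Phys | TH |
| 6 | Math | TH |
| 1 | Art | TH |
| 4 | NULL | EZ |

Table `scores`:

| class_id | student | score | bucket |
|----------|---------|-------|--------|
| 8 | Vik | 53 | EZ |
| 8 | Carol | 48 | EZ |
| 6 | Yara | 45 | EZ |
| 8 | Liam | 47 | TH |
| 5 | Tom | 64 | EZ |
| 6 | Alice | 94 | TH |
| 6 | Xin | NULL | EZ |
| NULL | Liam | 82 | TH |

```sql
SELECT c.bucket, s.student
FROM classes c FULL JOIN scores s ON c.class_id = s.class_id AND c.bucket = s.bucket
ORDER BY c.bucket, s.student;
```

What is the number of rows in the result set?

FULL OUTER JOIN keeps every row from both sides; unmatched rows get NULL for the other side's columns.
Matching on c.class_id = s.class_id AND c.bucket = s.bucket. A NULL in a compared column never satisfies the condition.
- c (class_id=6, bucket=TH) pairs with 1 row(s) of s.
- c (class_id=4, bucket=EZ) has no partner → padded with NULL.
- c (class_id=2, bucket=TH) has no partner → padded with NULL.
- c (class_id=4, bucket=TH) has no partner → padded with NULL.
- c (class_id=8, bucket=EZ) pairs with 2 row(s) of s.
- c (class_id=5, bucket=TH) has no partner → padded with NULL.
- c (class_id=6, bucket=TH) pairs with 1 row(s) of s.
- c (class_id=1, bucket=TH) has no partner → padded with NULL.
- c (class_id=4, bucket=EZ) has no partner → padded with NULL.
- 5 s row(s) had no c match → kept, c columns NULL.
Total: 4 matched + 11 padded = 15 rows.

15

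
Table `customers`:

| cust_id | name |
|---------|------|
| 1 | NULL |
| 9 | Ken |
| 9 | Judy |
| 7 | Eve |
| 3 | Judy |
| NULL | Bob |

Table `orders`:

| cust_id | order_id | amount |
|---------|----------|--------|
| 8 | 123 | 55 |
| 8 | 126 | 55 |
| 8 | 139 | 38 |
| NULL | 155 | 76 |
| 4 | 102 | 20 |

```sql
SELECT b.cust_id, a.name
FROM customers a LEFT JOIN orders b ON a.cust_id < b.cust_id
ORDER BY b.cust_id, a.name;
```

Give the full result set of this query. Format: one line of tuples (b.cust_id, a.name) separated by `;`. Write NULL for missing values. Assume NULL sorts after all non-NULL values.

LEFT JOIN keeps every row from `customers`; unmatched rows get NULL for `orders`'s columns.
Matching on a.cust_id < b.cust_id. A NULL in a compared column never satisfies the condition.
- a row (cust_id=1): matches 4 b row(s) → 4 output row(s).
- a row (cust_id=9): no match → kept, b columns NULL.
- a row (cust_id=9): no match → kept, b columns NULL.
- a row (cust_id=7): matches 3 b row(s) → 3 output row(s).
- a row (cust_id=3): matches 4 b row(s) → 4 output row(s).
- a row (cust_id=NULL): no match → kept, b columns NULL.

(4, Judy); (4, NULL); (8, Eve); (8, Eve); (8, Eve); (8, Judy); (8, Judy); (8, Judy); (8, NULL); (8, NULL); (8, NULL); (NULL, Bob); (NULL, Judy); (NULL, Ken)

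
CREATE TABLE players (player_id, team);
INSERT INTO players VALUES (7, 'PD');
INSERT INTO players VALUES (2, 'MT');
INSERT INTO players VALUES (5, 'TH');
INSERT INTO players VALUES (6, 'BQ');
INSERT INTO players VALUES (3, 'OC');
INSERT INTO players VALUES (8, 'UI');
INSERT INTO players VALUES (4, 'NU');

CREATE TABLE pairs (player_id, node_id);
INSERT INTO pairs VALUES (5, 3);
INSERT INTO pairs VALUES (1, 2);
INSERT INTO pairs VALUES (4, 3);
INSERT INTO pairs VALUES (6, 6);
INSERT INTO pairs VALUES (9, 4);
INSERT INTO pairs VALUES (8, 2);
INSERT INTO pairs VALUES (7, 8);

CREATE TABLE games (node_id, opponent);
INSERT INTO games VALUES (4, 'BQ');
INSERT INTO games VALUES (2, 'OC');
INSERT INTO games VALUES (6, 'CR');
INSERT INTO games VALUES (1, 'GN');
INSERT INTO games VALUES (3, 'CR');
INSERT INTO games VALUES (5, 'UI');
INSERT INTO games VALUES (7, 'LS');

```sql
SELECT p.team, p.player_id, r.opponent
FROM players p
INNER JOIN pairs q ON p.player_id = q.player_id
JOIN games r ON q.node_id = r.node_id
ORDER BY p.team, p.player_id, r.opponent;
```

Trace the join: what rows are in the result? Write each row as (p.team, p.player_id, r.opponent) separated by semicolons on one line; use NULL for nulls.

(BQ, 6, CR); (NU, 4, CR); (TH, 5, CR); (UI, 8, OC)

Joins associate left-to-right: players INNER JOIN pairs on player_id gives 5 intermediate row(s).
Then INNER JOIN `games r` on node_id: keep only rows whose q.node_id appears in r.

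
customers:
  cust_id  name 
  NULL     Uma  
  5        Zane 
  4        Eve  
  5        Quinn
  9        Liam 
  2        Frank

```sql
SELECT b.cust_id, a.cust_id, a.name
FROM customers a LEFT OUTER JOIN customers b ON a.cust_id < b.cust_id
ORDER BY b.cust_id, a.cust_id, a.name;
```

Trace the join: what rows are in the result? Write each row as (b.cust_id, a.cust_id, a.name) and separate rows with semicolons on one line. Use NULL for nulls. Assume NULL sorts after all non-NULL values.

(4, 2, Frank); (5, 2, Frank); (5, 2, Frank); (5, 4, Eve); (5, 4, Eve); (9, 2, Frank); (9, 4, Eve); (9, 5, Quinn); (9, 5, Zane); (NULL, 9, Liam); (NULL, NULL, Uma)

LEFT JOIN keeps every row from `customers a`; unmatched rows get NULL for `customers b`'s columns.
Matching on a.cust_id < b.cust_id. A NULL in a compared column never satisfies the condition.
Matched pairs: 9; unmatched a rows kept: 2.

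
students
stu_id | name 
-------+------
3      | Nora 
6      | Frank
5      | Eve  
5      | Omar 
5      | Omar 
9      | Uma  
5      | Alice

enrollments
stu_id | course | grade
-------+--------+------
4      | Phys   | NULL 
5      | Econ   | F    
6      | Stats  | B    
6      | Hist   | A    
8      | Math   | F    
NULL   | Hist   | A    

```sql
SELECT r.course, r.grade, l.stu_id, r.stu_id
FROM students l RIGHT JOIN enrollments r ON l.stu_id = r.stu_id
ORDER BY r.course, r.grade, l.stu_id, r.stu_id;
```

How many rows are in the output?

RIGHT JOIN keeps every row from `enrollments`; unmatched rows get NULL for `students`'s columns.
Matching on l.stu_id = r.stu_id. A NULL in a compared column never satisfies the condition.
- l (stu_id=3) has no partner in r.
- l (stu_id=6) pairs with 2 row(s) of r.
- l (stu_id=5) pairs with 1 row(s) of r.
- l (stu_id=5) pairs with 1 row(s) of r.
- l (stu_id=5) pairs with 1 row(s) of r.
- l (stu_id=9) has no partner in r.
- l (stu_id=5) pairs with 1 row(s) of r.
- 3 row(s) from r found no l partner → padded with NULL.
Total: 6 matched + 3 padded = 9 rows.

9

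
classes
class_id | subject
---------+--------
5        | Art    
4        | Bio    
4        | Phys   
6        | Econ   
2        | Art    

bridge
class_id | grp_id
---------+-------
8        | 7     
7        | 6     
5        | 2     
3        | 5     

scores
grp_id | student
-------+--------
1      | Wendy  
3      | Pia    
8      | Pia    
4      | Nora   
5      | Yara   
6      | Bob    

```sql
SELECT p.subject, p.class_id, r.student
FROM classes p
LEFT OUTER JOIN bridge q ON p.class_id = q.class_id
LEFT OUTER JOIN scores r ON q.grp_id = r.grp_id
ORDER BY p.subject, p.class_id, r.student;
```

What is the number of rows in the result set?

5

Joins associate left-to-right: classes LEFT JOIN bridge on class_id gives 5 intermediate row(s).
Then LEFT JOIN `scores r` on grp_id: each of those 5 rows is kept; rows whose q.grp_id has no match in r get NULL for r's columns.
Result: 5 row(s).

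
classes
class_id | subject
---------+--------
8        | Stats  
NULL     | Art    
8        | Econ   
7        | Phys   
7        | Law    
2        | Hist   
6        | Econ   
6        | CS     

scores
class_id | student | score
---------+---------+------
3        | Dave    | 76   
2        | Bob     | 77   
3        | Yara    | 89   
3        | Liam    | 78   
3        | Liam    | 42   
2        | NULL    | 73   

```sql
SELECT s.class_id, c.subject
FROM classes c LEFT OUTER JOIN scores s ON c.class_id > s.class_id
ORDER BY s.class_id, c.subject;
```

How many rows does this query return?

LEFT JOIN keeps every row from `classes`; unmatched rows get NULL for `scores`'s columns.
Matching on c.class_id > s.class_id. A NULL in a compared column never satisfies the condition.
- c row (class_id=8): matches 6 s row(s) → 6 output row(s).
- c row (class_id=NULL): no match → kept, s columns NULL.
- c row (class_id=8): matches 6 s row(s) → 6 output row(s).
- c row (class_id=7): matches 6 s row(s) → 6 output row(s).
- c row (class_id=7): matches 6 s row(s) → 6 output row(s).
- c row (class_id=2): no match → kept, s columns NULL.
- c row (class_id=6): matches 6 s row(s) → 6 output row(s).
- c row (class_id=6): matches 6 s row(s) → 6 output row(s).
Total: 36 matched + 2 padded = 38 rows.

38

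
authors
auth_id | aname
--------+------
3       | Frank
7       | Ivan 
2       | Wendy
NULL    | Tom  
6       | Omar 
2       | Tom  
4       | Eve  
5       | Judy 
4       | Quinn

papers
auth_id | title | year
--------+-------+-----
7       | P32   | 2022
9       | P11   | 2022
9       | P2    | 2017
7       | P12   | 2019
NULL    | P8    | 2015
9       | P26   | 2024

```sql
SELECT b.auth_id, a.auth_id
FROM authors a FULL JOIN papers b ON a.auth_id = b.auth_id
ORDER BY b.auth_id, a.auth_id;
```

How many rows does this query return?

FULL OUTER JOIN keeps every row from both sides; unmatched rows get NULL for the other side's columns.
Matching on a.auth_id = b.auth_id. A NULL in a compared column never satisfies the condition.
Matched pairs: 2; unmatched a rows kept: 8; unmatched b rows kept: 4.
Total: 2 matched + 12 padded = 14 rows.

14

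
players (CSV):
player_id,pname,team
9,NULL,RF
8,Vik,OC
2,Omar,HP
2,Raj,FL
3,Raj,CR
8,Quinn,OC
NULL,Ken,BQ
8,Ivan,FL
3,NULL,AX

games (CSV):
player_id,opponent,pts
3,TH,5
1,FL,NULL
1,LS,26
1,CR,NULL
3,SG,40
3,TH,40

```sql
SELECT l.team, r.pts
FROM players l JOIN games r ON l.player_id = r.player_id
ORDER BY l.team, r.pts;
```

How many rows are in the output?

6

INNER JOIN keeps only pairs where the ON condition holds.
Matching on l.player_id = r.player_id. A NULL in a compared column never satisfies the condition.
- l (player_id=9) has no partner → excluded.
- l (player_id=8) has no partner → excluded.
- l (player_id=2) has no partner → excluded.
- l (player_id=2) has no partner → excluded.
- l (player_id=3) pairs with 3 row(s) of r.
- l (player_id=8) has no partner → excluded.
- l (player_id=NULL) has no partner → excluded.
- l (player_id=8) has no partner → excluded.
- l (player_id=3) pairs with 3 row(s) of r.
Total: 6 rows.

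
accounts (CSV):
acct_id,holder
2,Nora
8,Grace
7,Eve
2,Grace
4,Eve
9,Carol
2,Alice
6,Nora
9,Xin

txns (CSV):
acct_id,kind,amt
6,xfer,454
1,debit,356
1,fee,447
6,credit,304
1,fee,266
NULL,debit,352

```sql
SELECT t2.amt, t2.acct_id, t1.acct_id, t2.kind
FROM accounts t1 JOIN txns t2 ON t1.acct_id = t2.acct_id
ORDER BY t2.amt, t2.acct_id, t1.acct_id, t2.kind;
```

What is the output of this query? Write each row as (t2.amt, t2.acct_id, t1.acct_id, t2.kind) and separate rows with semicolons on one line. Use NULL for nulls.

(304, 6, 6, credit); (454, 6, 6, xfer)

INNER JOIN keeps only pairs where the ON condition holds.
Matching on t1.acct_id = t2.acct_id. A NULL in a compared column never satisfies the condition.
Matched pairs: 2.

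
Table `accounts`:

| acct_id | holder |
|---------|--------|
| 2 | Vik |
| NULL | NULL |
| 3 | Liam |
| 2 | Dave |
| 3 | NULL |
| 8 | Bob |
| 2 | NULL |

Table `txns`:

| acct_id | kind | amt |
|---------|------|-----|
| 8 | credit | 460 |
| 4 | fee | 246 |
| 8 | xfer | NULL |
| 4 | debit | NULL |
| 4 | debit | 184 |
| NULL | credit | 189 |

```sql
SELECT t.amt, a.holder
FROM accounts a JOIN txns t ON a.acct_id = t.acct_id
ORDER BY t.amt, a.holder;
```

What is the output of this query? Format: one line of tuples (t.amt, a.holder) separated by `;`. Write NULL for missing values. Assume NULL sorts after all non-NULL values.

INNER JOIN keeps only pairs where the ON condition holds.
Matching on a.acct_id = t.acct_id. A NULL in a compared column never satisfies the condition.
- a (acct_id=2) has no partner → excluded.
- a (acct_id=NULL) has no partner → excluded.
- a (acct_id=3) has no partner → excluded.
- a (acct_id=2) has no partner → excluded.
- a (acct_id=3) has no partner → excluded.
- a (acct_id=8) pairs with 2 row(s) of t.
- a (acct_id=2) has no partner → excluded.
After projecting and ordering:
t.amt | a.holder
460 | Bob
NULL | Bob

(460, Bob); (NULL, Bob)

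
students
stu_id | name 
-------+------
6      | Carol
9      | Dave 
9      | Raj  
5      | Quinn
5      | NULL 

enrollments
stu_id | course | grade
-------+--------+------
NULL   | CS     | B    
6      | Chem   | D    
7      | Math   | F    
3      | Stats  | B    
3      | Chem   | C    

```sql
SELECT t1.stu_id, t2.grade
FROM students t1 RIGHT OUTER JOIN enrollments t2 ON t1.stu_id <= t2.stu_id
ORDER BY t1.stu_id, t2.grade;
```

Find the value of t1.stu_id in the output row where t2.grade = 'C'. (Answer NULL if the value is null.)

RIGHT JOIN keeps every row from `enrollments`; unmatched rows get NULL for `students`'s columns.
Matching on t1.stu_id <= t2.stu_id. A NULL in a compared column never satisfies the condition.
- stu_id=6: 2 matching t2 row(s), so 2 row(s) emitted.
- stu_id=9: no matching t2 row.
- stu_id=9: no matching t2 row.
- stu_id=5: 2 matching t2 row(s), so 2 row(s) emitted.
- stu_id=5: 2 matching t2 row(s), so 2 row(s) emitted.
- 3 row(s) from t2 found no t1 partner → padded with NULL.

NULL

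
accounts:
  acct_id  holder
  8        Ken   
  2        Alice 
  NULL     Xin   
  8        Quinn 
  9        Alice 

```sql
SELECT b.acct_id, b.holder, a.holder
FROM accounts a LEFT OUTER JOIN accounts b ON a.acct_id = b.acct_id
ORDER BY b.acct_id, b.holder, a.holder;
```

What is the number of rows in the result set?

7

LEFT JOIN keeps every row from `accounts a`; unmatched rows get NULL for `accounts b`'s columns.
Matching on a.acct_id = b.acct_id. A NULL in a compared column never satisfies the condition.
- a (acct_id=8) pairs with 2 row(s) of b.
- a (acct_id=2) pairs with 1 row(s) of b.
- a (acct_id=NULL) has no partner → padded with NULL.
- a (acct_id=8) pairs with 2 row(s) of b.
- a (acct_id=9) pairs with 1 row(s) of b.
Total: 6 matched + 1 padded = 7 rows.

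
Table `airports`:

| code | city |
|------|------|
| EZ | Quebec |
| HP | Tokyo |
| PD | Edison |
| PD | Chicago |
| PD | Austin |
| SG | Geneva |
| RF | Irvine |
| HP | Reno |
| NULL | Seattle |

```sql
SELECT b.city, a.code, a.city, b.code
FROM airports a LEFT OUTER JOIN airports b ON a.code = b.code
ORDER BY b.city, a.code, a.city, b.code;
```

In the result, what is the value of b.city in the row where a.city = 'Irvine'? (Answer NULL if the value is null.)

LEFT JOIN keeps every row from `airports a`; unmatched rows get NULL for `airports b`'s columns.
Matching on a.code = b.code. A NULL in a compared column never satisfies the condition.
- code=EZ: 1 matching b row(s), so 1 row(s) emitted.
- code=HP: 2 matching b row(s), so 2 row(s) emitted.
- code=PD: 3 matching b row(s), so 3 row(s) emitted.
- code=PD: 3 matching b row(s), so 3 row(s) emitted.
- code=PD: 3 matching b row(s), so 3 row(s) emitted.
- code=SG: 1 matching b row(s), so 1 row(s) emitted.
- code=RF: 1 matching b row(s), so 1 row(s) emitted.
- code=HP: 2 matching b row(s), so 2 row(s) emitted.
- code=NULL: no b row matches, row kept with b columns NULL.

Irvine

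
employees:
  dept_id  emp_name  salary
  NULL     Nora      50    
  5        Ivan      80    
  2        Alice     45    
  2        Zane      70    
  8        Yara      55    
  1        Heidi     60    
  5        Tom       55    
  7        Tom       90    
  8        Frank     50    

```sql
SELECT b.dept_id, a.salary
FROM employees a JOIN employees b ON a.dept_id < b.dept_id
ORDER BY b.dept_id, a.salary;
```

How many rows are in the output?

INNER JOIN keeps only pairs where the ON condition holds.
Matching on a.dept_id < b.dept_id. A NULL in a compared column never satisfies the condition.
Matched pairs: 25.
Total: 25 rows.

25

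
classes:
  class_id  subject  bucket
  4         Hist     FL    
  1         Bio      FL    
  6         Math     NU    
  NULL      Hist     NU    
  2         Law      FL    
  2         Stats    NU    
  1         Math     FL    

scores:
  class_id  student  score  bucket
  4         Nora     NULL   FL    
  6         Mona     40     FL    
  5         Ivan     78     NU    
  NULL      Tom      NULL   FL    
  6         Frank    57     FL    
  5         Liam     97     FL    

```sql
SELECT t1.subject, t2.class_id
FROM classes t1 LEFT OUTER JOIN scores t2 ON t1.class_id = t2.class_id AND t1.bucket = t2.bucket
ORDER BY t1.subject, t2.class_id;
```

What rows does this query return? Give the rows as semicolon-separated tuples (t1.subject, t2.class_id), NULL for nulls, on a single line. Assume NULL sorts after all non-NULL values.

(Bio, NULL); (Hist, 4); (Hist, NULL); (Law, NULL); (Math, NULL); (Math, NULL); (Stats, NULL)

LEFT JOIN keeps every row from `classes`; unmatched rows get NULL for `scores`'s columns.
Matching on t1.class_id = t2.class_id AND t1.bucket = t2.bucket. A NULL in a compared column never satisfies the condition.
Matched pairs: 1; unmatched t1 rows kept: 6.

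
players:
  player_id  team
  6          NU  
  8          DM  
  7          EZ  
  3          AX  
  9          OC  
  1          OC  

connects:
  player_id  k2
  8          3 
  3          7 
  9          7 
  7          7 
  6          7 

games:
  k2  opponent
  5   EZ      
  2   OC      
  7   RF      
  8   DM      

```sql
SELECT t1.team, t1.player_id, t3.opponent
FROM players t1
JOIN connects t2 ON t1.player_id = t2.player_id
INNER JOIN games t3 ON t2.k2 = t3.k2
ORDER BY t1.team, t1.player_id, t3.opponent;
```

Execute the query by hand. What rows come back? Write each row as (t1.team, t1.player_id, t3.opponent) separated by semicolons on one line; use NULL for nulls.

(AX, 3, RF); (EZ, 7, RF); (NU, 6, RF); (OC, 9, RF)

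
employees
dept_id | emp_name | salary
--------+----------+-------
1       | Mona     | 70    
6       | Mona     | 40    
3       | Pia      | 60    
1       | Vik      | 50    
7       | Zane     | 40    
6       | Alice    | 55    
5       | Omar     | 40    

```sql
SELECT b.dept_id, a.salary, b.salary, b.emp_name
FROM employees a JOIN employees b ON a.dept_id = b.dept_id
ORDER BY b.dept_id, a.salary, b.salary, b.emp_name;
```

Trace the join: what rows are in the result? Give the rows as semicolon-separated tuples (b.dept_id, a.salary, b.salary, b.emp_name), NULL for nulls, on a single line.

(1, 50, 50, Vik); (1, 50, 70, Mona); (1, 70, 50, Vik); (1, 70, 70, Mona); (3, 60, 60, Pia); (5, 40, 40, Omar); (6, 40, 40, Mona); (6, 40, 55, Alice); (6, 55, 40, Mona); (6, 55, 55, Alice); (7, 40, 40, Zane)

INNER JOIN keeps only pairs where the ON condition holds.
Matching on a.dept_id = b.dept_id.
- a[0] dept_id=1 → 2 match(es) in b → 2 row(s).
- a[1] dept_id=6 → 2 match(es) in b → 2 row(s).
- a[2] dept_id=3 → 1 match(es) in b → 1 row(s).
- a[3] dept_id=1 → 2 match(es) in b → 2 row(s).
- a[4] dept_id=7 → 1 match(es) in b → 1 row(s).
- a[5] dept_id=6 → 2 match(es) in b → 2 row(s).
- a[6] dept_id=5 → 1 match(es) in b → 1 row(s).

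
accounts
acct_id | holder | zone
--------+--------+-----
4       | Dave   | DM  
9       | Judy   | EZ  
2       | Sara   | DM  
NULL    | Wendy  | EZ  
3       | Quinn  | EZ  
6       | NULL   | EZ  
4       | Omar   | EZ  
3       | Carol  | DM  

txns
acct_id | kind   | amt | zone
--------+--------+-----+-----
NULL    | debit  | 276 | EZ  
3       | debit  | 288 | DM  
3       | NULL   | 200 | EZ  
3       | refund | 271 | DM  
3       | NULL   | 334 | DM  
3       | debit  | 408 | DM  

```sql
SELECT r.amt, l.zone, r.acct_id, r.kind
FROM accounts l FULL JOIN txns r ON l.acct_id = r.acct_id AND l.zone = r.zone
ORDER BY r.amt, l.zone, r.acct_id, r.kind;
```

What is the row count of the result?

12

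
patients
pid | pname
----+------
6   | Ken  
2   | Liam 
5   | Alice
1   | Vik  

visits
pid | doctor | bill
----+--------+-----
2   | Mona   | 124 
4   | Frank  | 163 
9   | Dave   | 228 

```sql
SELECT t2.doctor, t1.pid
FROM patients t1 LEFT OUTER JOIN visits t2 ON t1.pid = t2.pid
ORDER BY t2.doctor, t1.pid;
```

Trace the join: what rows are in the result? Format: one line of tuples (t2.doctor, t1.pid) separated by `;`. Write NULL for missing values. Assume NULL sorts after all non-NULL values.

LEFT JOIN keeps every row from `patients`; unmatched rows get NULL for `visits`'s columns.
Matching on t1.pid = t2.pid.
Matched pairs: 1; unmatched t1 rows kept: 3.

(Mona, 2); (NULL, 1); (NULL, 5); (NULL, 6)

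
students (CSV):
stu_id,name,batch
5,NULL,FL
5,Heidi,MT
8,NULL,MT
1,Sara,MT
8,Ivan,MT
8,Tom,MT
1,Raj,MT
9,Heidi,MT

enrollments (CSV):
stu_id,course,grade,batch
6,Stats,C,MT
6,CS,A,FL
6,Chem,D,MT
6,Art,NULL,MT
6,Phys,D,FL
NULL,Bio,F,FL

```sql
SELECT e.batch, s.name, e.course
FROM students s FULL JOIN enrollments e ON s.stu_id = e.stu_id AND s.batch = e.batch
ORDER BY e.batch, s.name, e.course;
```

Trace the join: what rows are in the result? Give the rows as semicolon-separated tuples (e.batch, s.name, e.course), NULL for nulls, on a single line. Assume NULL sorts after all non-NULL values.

(FL, NULL, Bio); (FL, NULL, CS); (FL, NULL, Phys); (MT, NULL, Art); (MT, NULL, Chem); (MT, NULL, Stats); (NULL, Heidi, NULL); (NULL, Heidi, NULL); (NULL, Ivan, NULL); (NULL, Raj, NULL); (NULL, Sara, NULL); (NULL, Tom, NULL); (NULL, NULL, NULL); (NULL, NULL, NULL)

FULL OUTER JOIN keeps every row from both sides; unmatched rows get NULL for the other side's columns.
Matching on s.stu_id = e.stu_id AND s.batch = e.batch. A NULL in a compared column never satisfies the condition.
- stu_id=5, batch=FL: no e row matches, row kept with e columns NULL.
- stu_id=5, batch=MT: no e row matches, row kept with e columns NULL.
- stu_id=8, batch=MT: no e row matches, row kept with e columns NULL.
- stu_id=1, batch=MT: no e row matches, row kept with e columns NULL.
- stu_id=8, batch=MT: no e row matches, row kept with e columns NULL.
- stu_id=8, batch=MT: no e row matches, row kept with e columns NULL.
- stu_id=1, batch=MT: no e row matches, row kept with e columns NULL.
- stu_id=9, batch=MT: no e row matches, row kept with e columns NULL.
- 6 row(s) from e found no s partner → padded with NULL.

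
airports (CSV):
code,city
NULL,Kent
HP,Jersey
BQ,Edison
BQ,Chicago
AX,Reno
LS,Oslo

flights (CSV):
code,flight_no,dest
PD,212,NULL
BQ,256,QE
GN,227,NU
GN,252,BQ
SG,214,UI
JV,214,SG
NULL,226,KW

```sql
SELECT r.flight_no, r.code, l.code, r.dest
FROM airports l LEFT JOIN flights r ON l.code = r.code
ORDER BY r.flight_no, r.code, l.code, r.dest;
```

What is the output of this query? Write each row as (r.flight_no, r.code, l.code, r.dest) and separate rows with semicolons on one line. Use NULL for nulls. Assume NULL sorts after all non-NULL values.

(256, BQ, BQ, QE); (256, BQ, BQ, QE); (NULL, NULL, AX, NULL); (NULL, NULL, HP, NULL); (NULL, NULL, LS, NULL); (NULL, NULL, NULL, NULL)

LEFT JOIN keeps every row from `airports`; unmatched rows get NULL for `flights`'s columns.
Matching on l.code = r.code. A NULL in a compared column never satisfies the condition.
- l (code=NULL) has no partner → padded with NULL.
- l (code=HP) has no partner → padded with NULL.
- l (code=BQ) pairs with 1 row(s) of r.
- l (code=BQ) pairs with 1 row(s) of r.
- l (code=AX) has no partner → padded with NULL.
- l (code=LS) has no partner → padded with NULL.
After projecting and ordering:
r.flight_no | r.code | l.code | r.dest
256 | BQ | BQ | QE
256 | BQ | BQ | QE
NULL | NULL | AX | NULL
NULL | NULL | HP | NULL
NULL | NULL | LS | NULL
NULL | NULL | NULL | NULL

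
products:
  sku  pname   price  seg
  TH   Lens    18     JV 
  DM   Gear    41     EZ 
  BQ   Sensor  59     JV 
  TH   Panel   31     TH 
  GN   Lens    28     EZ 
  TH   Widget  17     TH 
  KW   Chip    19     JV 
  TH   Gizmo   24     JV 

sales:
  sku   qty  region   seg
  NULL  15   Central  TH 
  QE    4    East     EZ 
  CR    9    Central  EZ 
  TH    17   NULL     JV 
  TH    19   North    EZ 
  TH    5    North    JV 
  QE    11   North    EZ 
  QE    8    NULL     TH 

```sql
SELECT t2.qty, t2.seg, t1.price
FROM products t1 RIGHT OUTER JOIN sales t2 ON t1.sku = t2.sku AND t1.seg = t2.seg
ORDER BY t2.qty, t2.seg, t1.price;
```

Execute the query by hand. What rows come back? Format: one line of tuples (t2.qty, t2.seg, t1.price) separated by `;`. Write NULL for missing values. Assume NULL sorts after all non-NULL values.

(4, EZ, NULL); (5, JV, 18); (5, JV, 24); (8, TH, NULL); (9, EZ, NULL); (11, EZ, NULL); (15, TH, NULL); (17, JV, 18); (17, JV, 24); (19, EZ, NULL)

RIGHT JOIN keeps every row from `sales`; unmatched rows get NULL for `products`'s columns.
Matching on t1.sku = t2.sku AND t1.seg = t2.seg. A NULL in a compared column never satisfies the condition.
Matched pairs: 4; unmatched t2 rows kept: 6.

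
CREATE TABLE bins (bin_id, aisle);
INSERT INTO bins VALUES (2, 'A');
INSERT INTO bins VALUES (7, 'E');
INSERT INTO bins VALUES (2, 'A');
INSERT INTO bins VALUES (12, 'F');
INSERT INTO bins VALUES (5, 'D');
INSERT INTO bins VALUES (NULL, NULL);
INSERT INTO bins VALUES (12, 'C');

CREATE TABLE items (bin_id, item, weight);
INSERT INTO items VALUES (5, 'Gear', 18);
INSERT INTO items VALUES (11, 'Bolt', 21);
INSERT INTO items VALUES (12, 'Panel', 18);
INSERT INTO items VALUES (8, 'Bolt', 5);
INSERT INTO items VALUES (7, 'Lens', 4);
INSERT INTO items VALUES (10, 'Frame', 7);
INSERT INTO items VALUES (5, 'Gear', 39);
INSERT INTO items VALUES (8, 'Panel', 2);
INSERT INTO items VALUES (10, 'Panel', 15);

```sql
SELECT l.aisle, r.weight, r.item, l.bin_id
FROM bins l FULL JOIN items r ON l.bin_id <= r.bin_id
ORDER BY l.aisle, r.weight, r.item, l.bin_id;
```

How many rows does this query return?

FULL OUTER JOIN keeps every row from both sides; unmatched rows get NULL for the other side's columns.
Matching on l.bin_id <= r.bin_id. A NULL in a compared column never satisfies the condition.
- bin_id=2: 9 matching r row(s), so 9 row(s) emitted.
- bin_id=7: 7 matching r row(s), so 7 row(s) emitted.
- bin_id=2: 9 matching r row(s), so 9 row(s) emitted.
- bin_id=12: 1 matching r row(s), so 1 row(s) emitted.
- bin_id=5: 9 matching r row(s), so 9 row(s) emitted.
- bin_id=NULL: no r row matches, row kept with r columns NULL.
- bin_id=12: 1 matching r row(s), so 1 row(s) emitted.
Total: 36 matched + 1 padded = 37 rows.

37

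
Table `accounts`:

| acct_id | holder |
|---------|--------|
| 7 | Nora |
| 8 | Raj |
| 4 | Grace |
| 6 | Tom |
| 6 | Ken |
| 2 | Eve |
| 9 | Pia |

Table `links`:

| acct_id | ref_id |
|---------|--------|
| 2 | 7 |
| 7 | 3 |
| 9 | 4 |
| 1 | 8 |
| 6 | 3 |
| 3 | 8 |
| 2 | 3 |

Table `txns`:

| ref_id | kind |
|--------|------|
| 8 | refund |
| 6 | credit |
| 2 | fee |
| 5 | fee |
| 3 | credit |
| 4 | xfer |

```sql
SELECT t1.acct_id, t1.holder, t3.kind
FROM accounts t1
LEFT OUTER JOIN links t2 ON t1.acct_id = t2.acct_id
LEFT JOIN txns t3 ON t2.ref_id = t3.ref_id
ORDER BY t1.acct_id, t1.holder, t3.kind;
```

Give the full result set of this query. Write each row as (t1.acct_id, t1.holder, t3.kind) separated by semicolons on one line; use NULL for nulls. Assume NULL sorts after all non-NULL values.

(2, Eve, credit); (2, Eve, NULL); (4, Grace, NULL); (6, Ken, credit); (6, Tom, credit); (7, Nora, credit); (8, Raj, NULL); (9, Pia, xfer)

Joins associate left-to-right: accounts LEFT JOIN links on acct_id gives 8 intermediate row(s).
Then LEFT JOIN `txns t3` on ref_id: each of those 8 rows is kept; rows whose t2.ref_id has no match in t3 get NULL for t3's columns.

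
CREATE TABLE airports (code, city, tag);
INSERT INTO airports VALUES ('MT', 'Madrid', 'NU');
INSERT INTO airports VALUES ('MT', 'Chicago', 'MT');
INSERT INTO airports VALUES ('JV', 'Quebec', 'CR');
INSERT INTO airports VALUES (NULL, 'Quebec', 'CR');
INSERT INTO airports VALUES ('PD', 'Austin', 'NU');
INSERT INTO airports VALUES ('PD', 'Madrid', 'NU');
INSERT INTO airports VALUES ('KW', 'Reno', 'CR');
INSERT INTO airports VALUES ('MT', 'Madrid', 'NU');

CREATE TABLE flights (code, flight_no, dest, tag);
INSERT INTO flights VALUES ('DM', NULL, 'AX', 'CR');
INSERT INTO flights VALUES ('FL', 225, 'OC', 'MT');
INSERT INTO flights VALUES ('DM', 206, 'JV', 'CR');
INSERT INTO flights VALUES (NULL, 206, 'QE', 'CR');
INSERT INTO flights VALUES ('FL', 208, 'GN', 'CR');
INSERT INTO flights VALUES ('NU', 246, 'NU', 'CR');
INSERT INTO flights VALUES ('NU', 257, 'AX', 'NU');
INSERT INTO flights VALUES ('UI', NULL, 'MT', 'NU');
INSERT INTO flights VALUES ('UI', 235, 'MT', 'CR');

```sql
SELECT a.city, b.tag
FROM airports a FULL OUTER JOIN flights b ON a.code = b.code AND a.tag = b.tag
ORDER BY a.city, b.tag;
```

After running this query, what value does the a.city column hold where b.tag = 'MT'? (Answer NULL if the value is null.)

FULL OUTER JOIN keeps every row from both sides; unmatched rows get NULL for the other side's columns.
Matching on a.code = b.code AND a.tag = b.tag. A NULL in a compared column never satisfies the condition.
- a[0] code=MT, tag=NU → no match; kept with NULLs on the b side.
- a[1] code=MT, tag=MT → no match; kept with NULLs on the b side.
- a[2] code=JV, tag=CR → no match; kept with NULLs on the b side.
- a[3] code=NULL, tag=CR → no match; kept with NULLs on the b side.
- a[4] code=PD, tag=NU → no match; kept with NULLs on the b side.
- a[5] code=PD, tag=NU → no match; kept with NULLs on the b side.
- a[6] code=KW, tag=CR → no match; kept with NULLs on the b side.
- a[7] code=MT, tag=NU → no match; kept with NULLs on the b side.
- plus 9 unmatched b row(s), each kept with NULL a columns.

NULL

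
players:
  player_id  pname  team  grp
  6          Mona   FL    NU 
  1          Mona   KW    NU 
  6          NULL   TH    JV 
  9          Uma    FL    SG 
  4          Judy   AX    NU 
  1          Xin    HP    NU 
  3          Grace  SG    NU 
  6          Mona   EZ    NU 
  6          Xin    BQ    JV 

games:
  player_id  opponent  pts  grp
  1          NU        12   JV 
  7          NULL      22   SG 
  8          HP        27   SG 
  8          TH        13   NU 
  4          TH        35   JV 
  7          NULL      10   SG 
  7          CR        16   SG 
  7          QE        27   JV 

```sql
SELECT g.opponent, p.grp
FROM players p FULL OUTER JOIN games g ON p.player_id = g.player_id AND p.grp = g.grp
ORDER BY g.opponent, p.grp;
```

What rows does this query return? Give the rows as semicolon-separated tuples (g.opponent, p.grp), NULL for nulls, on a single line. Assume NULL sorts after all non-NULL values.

(CR, NULL); (HP, NULL); (NU, NULL); (QE, NULL); (TH, NULL); (TH, NULL); (NULL, JV); (NULL, JV); (NULL, NU); (NULL, NU); (NULL, NU); (NULL, NU); (NULL, NU); (NULL, NU); (NULL, SG); (NULL, NULL); (NULL, NULL)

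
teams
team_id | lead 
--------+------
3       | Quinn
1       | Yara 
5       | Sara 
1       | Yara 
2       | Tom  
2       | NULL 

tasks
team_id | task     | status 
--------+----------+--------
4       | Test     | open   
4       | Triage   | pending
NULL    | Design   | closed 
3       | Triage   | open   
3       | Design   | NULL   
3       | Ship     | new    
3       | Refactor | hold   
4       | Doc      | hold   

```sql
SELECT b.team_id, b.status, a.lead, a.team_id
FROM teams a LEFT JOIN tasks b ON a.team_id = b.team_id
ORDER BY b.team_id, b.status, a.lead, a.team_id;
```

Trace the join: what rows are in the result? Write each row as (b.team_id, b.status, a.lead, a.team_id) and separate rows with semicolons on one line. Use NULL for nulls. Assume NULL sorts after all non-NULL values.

(3, hold, Quinn, 3); (3, new, Quinn, 3); (3, open, Quinn, 3); (3, NULL, Quinn, 3); (NULL, NULL, Sara, 5); (NULL, NULL, Tom, 2); (NULL, NULL, Yara, 1); (NULL, NULL, Yara, 1); (NULL, NULL, NULL, 2)

LEFT JOIN keeps every row from `teams`; unmatched rows get NULL for `tasks`'s columns.
Matching on a.team_id = b.team_id. A NULL in a compared column never satisfies the condition.
- a row (team_id=3): matches 4 b row(s) → 4 output row(s).
- a row (team_id=1): no match → kept, b columns NULL.
- a row (team_id=5): no match → kept, b columns NULL.
- a row (team_id=1): no match → kept, b columns NULL.
- a row (team_id=2): no match → kept, b columns NULL.
- a row (team_id=2): no match → kept, b columns NULL.
After projecting and ordering:
b.team_id | b.status | a.lead | a.team_id
3 | hold | Quinn | 3
3 | new | Quinn | 3
3 | open | Quinn | 3
3 | NULL | Quinn | 3
NULL | NULL | Sara | 5
NULL | NULL | Tom | 2
NULL | NULL | Yara | 1
NULL | NULL | Yara | 1
NULL | NULL | NULL | 2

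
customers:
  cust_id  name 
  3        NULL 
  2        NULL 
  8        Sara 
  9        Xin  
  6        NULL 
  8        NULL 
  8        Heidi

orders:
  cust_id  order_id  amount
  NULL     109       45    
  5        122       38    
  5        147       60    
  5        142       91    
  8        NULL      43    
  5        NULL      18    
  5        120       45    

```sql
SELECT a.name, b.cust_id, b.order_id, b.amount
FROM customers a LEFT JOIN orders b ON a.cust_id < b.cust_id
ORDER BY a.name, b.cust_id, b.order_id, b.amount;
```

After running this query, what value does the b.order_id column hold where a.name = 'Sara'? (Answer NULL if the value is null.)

NULL

LEFT JOIN keeps every row from `customers`; unmatched rows get NULL for `orders`'s columns.
Matching on a.cust_id < b.cust_id. A NULL in a compared column never satisfies the condition.
Matched pairs: 13; unmatched a rows kept: 4.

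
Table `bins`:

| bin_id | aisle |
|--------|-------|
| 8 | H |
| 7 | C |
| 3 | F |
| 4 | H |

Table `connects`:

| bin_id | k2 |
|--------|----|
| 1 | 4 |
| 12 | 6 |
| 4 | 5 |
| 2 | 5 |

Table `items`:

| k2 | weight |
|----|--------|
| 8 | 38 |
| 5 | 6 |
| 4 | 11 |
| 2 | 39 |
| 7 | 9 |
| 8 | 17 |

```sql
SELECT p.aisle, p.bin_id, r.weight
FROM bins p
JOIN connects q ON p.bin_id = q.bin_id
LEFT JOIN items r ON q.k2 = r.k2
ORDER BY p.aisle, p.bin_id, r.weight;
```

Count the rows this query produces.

Joins associate left-to-right: bins INNER JOIN connects on bin_id gives 1 intermediate row(s).
Then LEFT JOIN `items r` on k2: each of those 1 rows is kept; rows whose q.k2 has no match in r get NULL for r's columns.
Result: 1 row(s).

1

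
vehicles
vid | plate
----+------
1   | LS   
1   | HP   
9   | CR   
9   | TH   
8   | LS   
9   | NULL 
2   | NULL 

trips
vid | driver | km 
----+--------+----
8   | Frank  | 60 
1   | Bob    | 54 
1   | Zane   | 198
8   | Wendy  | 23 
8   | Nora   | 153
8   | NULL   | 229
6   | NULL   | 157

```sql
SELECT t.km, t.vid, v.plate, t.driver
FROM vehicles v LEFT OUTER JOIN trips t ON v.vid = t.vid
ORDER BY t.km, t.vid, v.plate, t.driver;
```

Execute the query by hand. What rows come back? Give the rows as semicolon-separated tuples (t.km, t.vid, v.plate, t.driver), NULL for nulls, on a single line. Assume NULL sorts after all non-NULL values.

LEFT JOIN keeps every row from `vehicles`; unmatched rows get NULL for `trips`'s columns.
Matching on v.vid = t.vid.
- vid=1: 2 matching t row(s), so 2 row(s) emitted.
- vid=1: 2 matching t row(s), so 2 row(s) emitted.
- vid=9: no t row matches, row kept with t columns NULL.
- vid=9: no t row matches, row kept with t columns NULL.
- vid=8: 4 matching t row(s), so 4 row(s) emitted.
- vid=9: no t row matches, row kept with t columns NULL.
- vid=2: no t row matches, row kept with t columns NULL.

(23, 8, LS, Wendy); (54, 1, HP, Bob); (54, 1, LS, Bob); (60, 8, LS, Frank); (153, 8, LS, Nora); (198, 1, HP, Zane); (198, 1, LS, Zane); (229, 8, LS, NULL); (NULL, NULL, CR, NULL); (NULL, NULL, TH, NULL); (NULL, NULL, NULL, NULL); (NULL, NULL, NULL, NULL)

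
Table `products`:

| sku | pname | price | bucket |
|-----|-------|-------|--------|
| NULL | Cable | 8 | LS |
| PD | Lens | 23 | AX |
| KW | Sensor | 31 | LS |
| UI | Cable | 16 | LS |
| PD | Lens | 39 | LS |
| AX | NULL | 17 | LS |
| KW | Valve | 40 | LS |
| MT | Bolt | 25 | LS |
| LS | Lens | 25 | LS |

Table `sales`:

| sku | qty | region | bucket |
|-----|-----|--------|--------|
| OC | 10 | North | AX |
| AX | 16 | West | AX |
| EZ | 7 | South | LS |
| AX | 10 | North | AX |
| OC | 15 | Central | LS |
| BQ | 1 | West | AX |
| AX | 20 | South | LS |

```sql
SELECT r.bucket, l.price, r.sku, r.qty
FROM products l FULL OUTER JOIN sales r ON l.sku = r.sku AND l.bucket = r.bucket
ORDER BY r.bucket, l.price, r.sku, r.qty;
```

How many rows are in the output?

15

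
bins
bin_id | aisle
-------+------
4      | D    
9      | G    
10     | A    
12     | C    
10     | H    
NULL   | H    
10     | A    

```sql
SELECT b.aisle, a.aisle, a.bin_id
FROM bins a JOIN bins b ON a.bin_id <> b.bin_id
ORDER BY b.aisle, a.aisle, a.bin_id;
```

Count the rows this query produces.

24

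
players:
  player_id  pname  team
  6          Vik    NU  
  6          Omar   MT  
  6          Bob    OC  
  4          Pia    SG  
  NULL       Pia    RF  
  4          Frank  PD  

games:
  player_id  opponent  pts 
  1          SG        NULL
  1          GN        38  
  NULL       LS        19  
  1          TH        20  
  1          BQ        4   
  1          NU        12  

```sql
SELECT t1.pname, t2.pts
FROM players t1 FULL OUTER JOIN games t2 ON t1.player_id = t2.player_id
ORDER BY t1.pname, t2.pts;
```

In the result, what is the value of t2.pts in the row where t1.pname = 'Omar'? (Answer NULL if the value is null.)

FULL OUTER JOIN keeps every row from both sides; unmatched rows get NULL for the other side's columns.
Matching on t1.player_id = t2.player_id. A NULL in a compared column never satisfies the condition.
- player_id=6: no t2 row matches, row kept with t2 columns NULL.
- player_id=6: no t2 row matches, row kept with t2 columns NULL.
- player_id=6: no t2 row matches, row kept with t2 columns NULL.
- player_id=4: no t2 row matches, row kept with t2 columns NULL.
- player_id=NULL: no t2 row matches, row kept with t2 columns NULL.
- player_id=4: no t2 row matches, row kept with t2 columns NULL.
- plus 6 unmatched t2 row(s), each kept with NULL t1 columns.

NULL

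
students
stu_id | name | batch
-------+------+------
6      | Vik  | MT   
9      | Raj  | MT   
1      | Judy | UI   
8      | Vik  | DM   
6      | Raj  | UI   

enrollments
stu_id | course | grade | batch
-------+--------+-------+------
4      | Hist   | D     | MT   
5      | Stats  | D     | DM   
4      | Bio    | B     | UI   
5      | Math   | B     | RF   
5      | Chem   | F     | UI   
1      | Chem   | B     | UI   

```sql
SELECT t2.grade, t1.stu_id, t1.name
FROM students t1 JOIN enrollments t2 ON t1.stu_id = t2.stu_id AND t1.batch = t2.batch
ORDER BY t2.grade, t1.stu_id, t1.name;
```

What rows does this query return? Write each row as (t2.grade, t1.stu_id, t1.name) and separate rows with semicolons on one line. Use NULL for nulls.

(B, 1, Judy)

INNER JOIN keeps only pairs where the ON condition holds.
Matching on t1.stu_id = t2.stu_id AND t1.batch = t2.batch.
- stu_id=6, batch=MT: no matching t2 row, dropped.
- stu_id=9, batch=MT: no matching t2 row, dropped.
- stu_id=1, batch=UI: 1 matching t2 row(s), so 1 row(s) emitted.
- stu_id=8, batch=DM: no matching t2 row, dropped.
- stu_id=6, batch=UI: no matching t2 row, dropped.
After projecting and ordering:
t2.grade | t1.stu_id | t1.name
B | 1 | Judy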